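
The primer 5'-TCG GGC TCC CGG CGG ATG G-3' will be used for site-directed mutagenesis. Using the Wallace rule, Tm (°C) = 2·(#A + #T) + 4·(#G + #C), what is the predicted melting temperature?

C=6, T=3, G=9, A=1
So N_AT = 4 and N_GC = 15.
Tm = 2(4) + 4(15) = 8 + 60 = 68°C

68°C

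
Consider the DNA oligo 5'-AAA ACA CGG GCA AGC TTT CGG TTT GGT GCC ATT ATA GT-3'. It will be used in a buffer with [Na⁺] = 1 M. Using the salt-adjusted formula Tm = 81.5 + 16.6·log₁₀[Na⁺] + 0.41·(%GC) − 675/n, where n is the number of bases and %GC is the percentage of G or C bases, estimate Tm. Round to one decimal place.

82.1°C

Length n = 38. Counting bases: A=10, C=7, G=10, T=11
G+C = 17, so %GC = 17/38 × 100 = 44.737%
Salt term: 16.6 × (0) = 0
GC term: 0.41 × 44.737 = 18.342; length term: −675/38 = −17.763
Tm = 81.5 + (0) + 18.342 − 17.763 = 82.079 → 82.1°C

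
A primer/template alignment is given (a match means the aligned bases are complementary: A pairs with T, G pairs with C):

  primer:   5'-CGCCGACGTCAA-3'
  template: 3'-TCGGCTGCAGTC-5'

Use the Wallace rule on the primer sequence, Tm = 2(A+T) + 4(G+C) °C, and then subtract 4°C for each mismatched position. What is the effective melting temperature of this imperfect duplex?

32°C

Primer base counts: A=3, T=1, G=3, C=5 → A+T=4, G+C=8
Perfect-match Tm = 2(4) + 4(8) = 8 + 32 = 40°C
Mismatches (positions where the bases are not complementary): 2 (at positions 1, 12)
Effective Tm = 40 − 2×4 = 40 − 8 = 32°C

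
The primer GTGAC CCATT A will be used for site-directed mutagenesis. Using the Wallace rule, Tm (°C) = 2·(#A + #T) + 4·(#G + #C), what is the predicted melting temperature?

32°C

Base counts: C=3, T=3, A=3, G=2
A+T = 6, G+C = 5
Tm = 2×6 + 4×5 = 32°C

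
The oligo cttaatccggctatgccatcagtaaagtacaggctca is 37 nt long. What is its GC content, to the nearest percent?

46%

Scanning the sequence gives C=10, G=7, T=9, A=11.
G+C = 7 + 10 = 17 out of 37 bases
%GC = 17/37 × 100 = 45.95% ≈ 46%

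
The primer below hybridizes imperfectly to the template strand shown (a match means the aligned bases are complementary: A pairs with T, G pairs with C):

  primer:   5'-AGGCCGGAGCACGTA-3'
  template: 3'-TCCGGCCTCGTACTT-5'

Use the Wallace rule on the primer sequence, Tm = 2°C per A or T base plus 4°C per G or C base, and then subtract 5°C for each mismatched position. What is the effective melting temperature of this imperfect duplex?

Primer base counts: A=4, T=1, G=6, C=4 → A+T=5, G+C=10
Perfect-match Tm = 2(5) + 4(10) = 10 + 40 = 50°C
Mismatches (positions where the bases are not complementary): 2 (at positions 12, 14)
Effective Tm = 50 − 2×5 = 50 − 10 = 40°C

40°C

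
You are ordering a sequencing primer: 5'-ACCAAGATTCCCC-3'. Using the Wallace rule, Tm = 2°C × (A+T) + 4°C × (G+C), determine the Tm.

Counting bases: A=4, C=6, T=2, G=1
AT pairs contribute 6, GC pairs contribute 7.
Tm = 2(6) + 4(7) = 12 + 28 = 40°C

40°C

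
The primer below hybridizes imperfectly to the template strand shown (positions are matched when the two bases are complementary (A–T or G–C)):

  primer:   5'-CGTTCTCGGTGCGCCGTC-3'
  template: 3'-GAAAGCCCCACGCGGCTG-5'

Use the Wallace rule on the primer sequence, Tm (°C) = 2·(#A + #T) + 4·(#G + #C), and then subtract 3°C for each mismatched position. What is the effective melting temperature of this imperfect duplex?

Primer base counts: A=0, T=5, G=6, C=7 → A+T=5, G+C=13
Perfect-match Tm = 2(5) + 4(13) = 10 + 52 = 62°C
Mismatches (positions where the bases are not complementary): 4 (at positions 2, 6, 7, 17)
Effective Tm = 62 − 4×3 = 62 − 12 = 50°C

50°C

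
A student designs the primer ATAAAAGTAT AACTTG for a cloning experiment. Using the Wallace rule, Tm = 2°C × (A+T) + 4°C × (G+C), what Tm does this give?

38°C

Counting bases: T=5, C=1, A=8, G=2
AT pairs contribute 13, GC pairs contribute 3.
Tm = 4·3 + 2·13 = 12 + 26 = 38°C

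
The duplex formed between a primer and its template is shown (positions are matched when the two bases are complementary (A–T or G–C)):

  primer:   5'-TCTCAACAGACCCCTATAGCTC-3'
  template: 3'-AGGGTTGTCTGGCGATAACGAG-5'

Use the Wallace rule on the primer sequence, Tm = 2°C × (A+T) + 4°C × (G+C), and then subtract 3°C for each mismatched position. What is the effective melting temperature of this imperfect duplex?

57°C

Primer base counts: A=6, T=5, G=2, C=9 → A+T=11, G+C=11
Perfect-match Tm = 2(11) + 4(11) = 22 + 44 = 66°C
Mismatches (positions where the bases are not complementary): 3 (at positions 3, 13, 18)
Effective Tm = 66 − 3×3 = 66 − 9 = 57°C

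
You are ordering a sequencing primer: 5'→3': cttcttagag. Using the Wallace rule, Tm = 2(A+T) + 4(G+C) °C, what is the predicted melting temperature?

28°C

Counting bases: T=4, G=2, A=2, C=2
So N_AT = 6 and N_GC = 4.
Tm = 4·4 + 2·6 = 16 + 12 = 28°C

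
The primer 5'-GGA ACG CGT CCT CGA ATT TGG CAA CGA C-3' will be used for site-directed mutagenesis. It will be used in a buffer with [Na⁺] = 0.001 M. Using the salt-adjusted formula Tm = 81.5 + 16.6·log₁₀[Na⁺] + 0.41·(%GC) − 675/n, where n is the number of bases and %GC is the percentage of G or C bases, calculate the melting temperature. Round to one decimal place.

Length n = 28. Counting bases: T=5, C=8, G=8, A=7
G+C = 16, so %GC = 16/28 × 100 = 57.143%
Salt term: 16.6 × (-3) = -49.8
GC term: 0.41 × 57.143 = 23.429; length term: −675/28 = −24.107
Tm = 81.5 + (-49.8) + 23.429 − 24.107 = 31.022 → 31.0°C

31.0°C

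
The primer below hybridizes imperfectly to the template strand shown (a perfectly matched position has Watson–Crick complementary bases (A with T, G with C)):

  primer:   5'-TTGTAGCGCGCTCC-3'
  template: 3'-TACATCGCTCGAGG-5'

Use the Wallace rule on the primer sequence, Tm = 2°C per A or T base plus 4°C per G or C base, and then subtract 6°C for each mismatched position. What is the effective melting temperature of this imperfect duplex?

34°C

Primer base counts: A=1, T=4, G=4, C=5 → A+T=5, G+C=9
Perfect-match Tm = 2(5) + 4(9) = 10 + 36 = 46°C
Mismatches (positions where the bases are not complementary): 2 (at positions 1, 9)
Effective Tm = 46 − 2×6 = 46 − 12 = 34°C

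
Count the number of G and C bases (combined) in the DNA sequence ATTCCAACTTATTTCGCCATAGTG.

9

Counting bases: A=6, T=9, G=3, C=6
G+C = 3 + 6 = 9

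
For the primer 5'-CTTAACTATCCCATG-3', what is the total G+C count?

C=5, T=5, A=4, G=1
Total G or C: 1 + 5 = 6

6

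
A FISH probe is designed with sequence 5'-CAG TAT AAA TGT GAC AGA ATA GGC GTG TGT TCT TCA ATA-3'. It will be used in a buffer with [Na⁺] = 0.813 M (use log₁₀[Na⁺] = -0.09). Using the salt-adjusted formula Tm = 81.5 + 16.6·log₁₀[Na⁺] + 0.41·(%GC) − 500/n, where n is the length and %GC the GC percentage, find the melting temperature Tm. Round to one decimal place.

81.9°C

Length n = 39. Scanning the sequence gives A=13, C=5, T=12, G=9.
G+C = 14, so %GC = 14/39 × 100 = 35.897%
Salt term: 16.6 × (-0.09) = -1.494
GC term: 0.41 × 35.897 = 14.718; length term: −500/39 = −12.821
Tm = 81.5 + (-1.494) + 14.718 − 12.821 = 81.903 → 81.9°C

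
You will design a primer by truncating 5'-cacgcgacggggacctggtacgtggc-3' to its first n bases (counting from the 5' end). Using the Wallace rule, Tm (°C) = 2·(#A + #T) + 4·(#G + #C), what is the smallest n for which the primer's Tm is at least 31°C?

First 8 bases: CACGCGAC → Tm = 28°C (< 31°C)
First 9 bases: CACGCGACG → Tm = 32°C (≥ 31°C)
Since every base adds ≥2°C, Tm only increases with n, so the threshold is first crossed at n = 9.

n = 9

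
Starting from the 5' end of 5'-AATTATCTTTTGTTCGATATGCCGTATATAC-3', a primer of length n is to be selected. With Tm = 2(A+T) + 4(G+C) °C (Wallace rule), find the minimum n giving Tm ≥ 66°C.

First 24 bases: AATTATCTTTTGTTCGATATGCCG → Tm = 64°C (< 66°C)
First 25 bases: AATTATCTTTTGTTCGATATGCCGT → Tm = 66°C (≥ 66°C)
Each additional base adds 2°C (A/T) or 4°C (G/C), so Tm is non-decreasing in n; n = 25 is the first length to reach 66°C.

n = 25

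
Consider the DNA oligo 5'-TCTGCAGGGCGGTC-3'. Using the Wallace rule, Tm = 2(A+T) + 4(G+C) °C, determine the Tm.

C=4, T=3, G=6, A=1
A+T = 4, G+C = 10
Tm = 4·10 + 2·4 = 40 + 8 = 48°C

48°C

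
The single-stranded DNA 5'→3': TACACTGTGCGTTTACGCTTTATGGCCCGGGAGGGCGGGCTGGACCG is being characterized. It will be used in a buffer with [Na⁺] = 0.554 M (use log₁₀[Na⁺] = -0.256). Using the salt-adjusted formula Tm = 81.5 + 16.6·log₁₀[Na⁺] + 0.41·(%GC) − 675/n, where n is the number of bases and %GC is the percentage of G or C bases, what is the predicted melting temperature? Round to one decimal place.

Length n = 47. Base counts: C=12, G=18, T=11, A=6
G+C = 30, so %GC = 30/47 × 100 = 63.83%
Salt term: 16.6 × (-0.256) = -4.25
GC term: 0.41 × 63.83 = 26.17; length term: −675/47 = −14.362
Tm = 81.5 + (-4.25) + 26.17 − 14.362 = 89.058 → 89.1°C

89.1°C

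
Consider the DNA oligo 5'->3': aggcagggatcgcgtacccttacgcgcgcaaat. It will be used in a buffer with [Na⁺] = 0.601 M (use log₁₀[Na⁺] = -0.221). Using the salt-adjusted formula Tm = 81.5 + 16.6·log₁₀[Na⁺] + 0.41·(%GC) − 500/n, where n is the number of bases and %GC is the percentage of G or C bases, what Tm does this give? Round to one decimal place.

87.5°C

Length n = 33. Scanning the sequence gives C=10, G=10, T=5, A=8.
G+C = 20, so %GC = 20/33 × 100 = 60.606%
Salt term: 16.6 × (-0.221) = -3.669
GC term: 0.41 × 60.606 = 24.848; length term: −500/33 = −15.152
Tm = 81.5 + (-3.669) + 24.848 − 15.152 = 87.527 → 87.5°C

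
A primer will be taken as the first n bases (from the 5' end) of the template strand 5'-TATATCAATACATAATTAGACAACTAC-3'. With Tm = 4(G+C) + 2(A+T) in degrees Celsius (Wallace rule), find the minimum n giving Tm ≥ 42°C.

n = 19

First 18 bases: TATATCAATACATAATTA → Tm = 40°C (< 42°C)
First 19 bases: TATATCAATACATAATTAG → Tm = 44°C (≥ 42°C)
Since every base adds ≥2°C, Tm only increases with n, so the threshold is first crossed at n = 19.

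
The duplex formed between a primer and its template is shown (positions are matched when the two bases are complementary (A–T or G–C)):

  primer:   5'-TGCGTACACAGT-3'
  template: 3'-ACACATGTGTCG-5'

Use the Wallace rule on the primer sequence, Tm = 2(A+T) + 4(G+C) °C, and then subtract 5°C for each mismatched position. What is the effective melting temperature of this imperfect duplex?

26°C

Primer base counts: A=3, T=3, G=3, C=3 → A+T=6, G+C=6
Perfect-match Tm = 2(6) + 4(6) = 12 + 24 = 36°C
Mismatches (positions where the bases are not complementary): 2 (at positions 3, 12)
Effective Tm = 36 − 2×5 = 36 − 10 = 26°C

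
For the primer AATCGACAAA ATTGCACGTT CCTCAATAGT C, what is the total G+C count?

Base counts: T=8, G=4, C=8, A=11
Total G or C: 4 + 8 = 12

12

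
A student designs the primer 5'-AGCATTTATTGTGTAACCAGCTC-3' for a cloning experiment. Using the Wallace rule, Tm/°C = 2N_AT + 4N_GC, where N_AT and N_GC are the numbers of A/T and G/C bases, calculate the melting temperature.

Counting bases: T=8, A=6, C=5, G=4
AT pairs contribute 14, GC pairs contribute 9.
Tm = 2(14) + 4(9) = 28 + 36 = 64°C

64°C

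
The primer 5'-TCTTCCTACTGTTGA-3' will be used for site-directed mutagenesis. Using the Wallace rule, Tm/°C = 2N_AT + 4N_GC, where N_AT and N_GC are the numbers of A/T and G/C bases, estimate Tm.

Scanning the sequence gives G=2, T=7, A=2, C=4.
A+T = 9, G+C = 6
Tm = 2×9 + 4×6 = 42°C

42°C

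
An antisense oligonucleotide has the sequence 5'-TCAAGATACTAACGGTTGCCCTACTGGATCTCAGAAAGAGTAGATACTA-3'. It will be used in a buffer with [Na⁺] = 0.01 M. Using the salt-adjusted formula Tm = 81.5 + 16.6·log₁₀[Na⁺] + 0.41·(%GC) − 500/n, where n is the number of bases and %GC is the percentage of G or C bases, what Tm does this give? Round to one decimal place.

54.8°C

Length n = 49. Counting bases: C=10, A=17, G=10, T=12
G+C = 20, so %GC = 20/49 × 100 = 40.816%
Salt term: 16.6 × (-2) = -33.2
GC term: 0.41 × 40.816 = 16.735; length term: −500/49 = −10.204
Tm = 81.5 + (-33.2) + 16.735 − 10.204 = 54.831 → 54.8°C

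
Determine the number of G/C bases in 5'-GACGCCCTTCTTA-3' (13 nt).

Base counts: C=5, G=2, T=4, A=2
Total G or C: 2 + 5 = 7

7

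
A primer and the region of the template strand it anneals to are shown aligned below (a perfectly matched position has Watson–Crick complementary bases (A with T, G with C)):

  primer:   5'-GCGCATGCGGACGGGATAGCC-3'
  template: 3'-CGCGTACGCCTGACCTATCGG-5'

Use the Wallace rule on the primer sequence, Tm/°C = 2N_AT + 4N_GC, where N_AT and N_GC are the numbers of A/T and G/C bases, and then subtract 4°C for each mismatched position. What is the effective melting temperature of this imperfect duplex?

Primer base counts: A=4, T=2, G=9, C=6 → A+T=6, G+C=15
Perfect-match Tm = 2(6) + 4(15) = 12 + 60 = 72°C
Mismatches (positions where the bases are not complementary): 1 (at position 13)
Effective Tm = 72 − 1×4 = 72 − 4 = 68°C

68°C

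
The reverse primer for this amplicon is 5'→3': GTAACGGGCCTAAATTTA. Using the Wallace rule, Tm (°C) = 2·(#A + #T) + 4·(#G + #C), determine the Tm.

Counting bases: A=6, C=3, G=4, T=5
AT pairs contribute 11, GC pairs contribute 7.
Tm = 4·7 + 2·11 = 28 + 22 = 50°C

50°C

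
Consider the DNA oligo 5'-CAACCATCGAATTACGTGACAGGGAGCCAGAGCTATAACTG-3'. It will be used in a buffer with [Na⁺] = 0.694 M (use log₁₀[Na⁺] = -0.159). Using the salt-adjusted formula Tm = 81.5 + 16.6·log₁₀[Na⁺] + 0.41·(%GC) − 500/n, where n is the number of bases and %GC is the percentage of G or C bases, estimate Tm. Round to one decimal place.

86.7°C

Length n = 41. A=14, T=7, C=10, G=10
G+C = 20, so %GC = 20/41 × 100 = 48.78%
Salt term: 16.6 × (-0.159) = -2.639
GC term: 0.41 × 48.78 = 20; length term: −500/41 = −12.195
Tm = 81.5 + (-2.639) + 20 − 12.195 = 86.666 → 86.7°C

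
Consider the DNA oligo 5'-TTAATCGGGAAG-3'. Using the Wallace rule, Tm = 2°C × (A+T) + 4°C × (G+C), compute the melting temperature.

Counting bases: C=1, T=3, G=4, A=4
A+T = 7, G+C = 5
Tm = 2(7) + 4(5) = 14 + 20 = 34°C

34°C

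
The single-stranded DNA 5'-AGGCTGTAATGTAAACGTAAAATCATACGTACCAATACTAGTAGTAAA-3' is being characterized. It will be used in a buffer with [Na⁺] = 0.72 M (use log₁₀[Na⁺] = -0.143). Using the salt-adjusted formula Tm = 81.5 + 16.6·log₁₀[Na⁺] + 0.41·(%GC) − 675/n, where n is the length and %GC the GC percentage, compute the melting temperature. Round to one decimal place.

77.9°C

Length n = 48. Counting bases: A=21, G=8, T=12, C=7
G+C = 15, so %GC = 15/48 × 100 = 31.25%
Salt term: 16.6 × (-0.143) = -2.374
GC term: 0.41 × 31.25 = 12.812; length term: −675/48 = −14.062
Tm = 81.5 + (-2.374) + 12.812 − 14.062 = 77.876 → 77.9°C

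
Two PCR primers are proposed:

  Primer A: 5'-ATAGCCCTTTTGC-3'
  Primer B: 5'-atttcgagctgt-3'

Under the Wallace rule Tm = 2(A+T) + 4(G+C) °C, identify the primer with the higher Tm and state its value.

Primer A: A+T=7, G+C=6 → Tm = 2(7)+4(6) = 38°C
Primer B: A+T=7, G+C=5 → Tm = 2(7)+4(5) = 34°C
38°C vs 34°C → primer A is higher.

Primer A, 38°C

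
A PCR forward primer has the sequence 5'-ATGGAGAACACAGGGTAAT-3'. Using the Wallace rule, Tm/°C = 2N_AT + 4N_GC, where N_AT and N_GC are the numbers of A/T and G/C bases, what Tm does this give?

54°C

Base counts: C=2, T=3, G=6, A=8
So N_AT = 11 and N_GC = 8.
Tm = 2(11) + 4(8) = 22 + 32 = 54°C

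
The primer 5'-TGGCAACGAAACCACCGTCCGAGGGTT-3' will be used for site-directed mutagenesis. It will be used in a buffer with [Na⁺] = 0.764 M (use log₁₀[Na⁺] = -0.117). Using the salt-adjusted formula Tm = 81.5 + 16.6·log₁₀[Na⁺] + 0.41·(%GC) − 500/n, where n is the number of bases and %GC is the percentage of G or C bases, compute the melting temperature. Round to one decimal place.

85.3°C

Length n = 27. Counting bases: T=4, C=8, G=8, A=7
G+C = 16, so %GC = 16/27 × 100 = 59.259%
Salt term: 16.6 × (-0.117) = -1.942
GC term: 0.41 × 59.259 = 24.296; length term: −500/27 = −18.519
Tm = 81.5 + (-1.942) + 24.296 − 18.519 = 85.335 → 85.3°C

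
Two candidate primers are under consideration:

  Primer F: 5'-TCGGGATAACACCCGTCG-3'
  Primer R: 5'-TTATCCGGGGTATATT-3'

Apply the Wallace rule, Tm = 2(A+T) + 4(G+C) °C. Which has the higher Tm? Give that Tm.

Primer F: A+T=7, G+C=11 → Tm = 2(7)+4(11) = 58°C
Primer R: A+T=10, G+C=6 → Tm = 2(10)+4(6) = 44°C
58°C vs 44°C → primer F is higher.

Primer F, 58°C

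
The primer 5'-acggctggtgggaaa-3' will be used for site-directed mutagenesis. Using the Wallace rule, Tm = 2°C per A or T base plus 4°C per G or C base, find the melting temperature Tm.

48°C

G=7, C=2, T=2, A=4
A+T = 6, G+C = 9
Tm = 2×6 + 4×9 = 48°C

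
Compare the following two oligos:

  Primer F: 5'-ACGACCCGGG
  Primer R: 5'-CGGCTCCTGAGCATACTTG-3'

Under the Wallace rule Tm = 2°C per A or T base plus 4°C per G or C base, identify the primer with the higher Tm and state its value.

Primer F: A+T=2, G+C=8 → Tm = 2(2)+4(8) = 36°C
Primer R: A+T=8, G+C=11 → Tm = 2(8)+4(11) = 60°C
36°C vs 60°C → primer R is higher.

Primer R, 60°C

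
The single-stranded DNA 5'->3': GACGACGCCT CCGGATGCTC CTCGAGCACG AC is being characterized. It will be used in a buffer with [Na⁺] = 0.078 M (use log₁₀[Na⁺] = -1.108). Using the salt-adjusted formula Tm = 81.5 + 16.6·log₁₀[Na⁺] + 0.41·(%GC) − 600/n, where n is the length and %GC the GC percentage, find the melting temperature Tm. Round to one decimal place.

Length n = 32. C=13, A=6, G=9, T=4
G+C = 22, so %GC = 22/32 × 100 = 68.75%
Salt term: 16.6 × (-1.108) = -18.393
GC term: 0.41 × 68.75 = 28.188; length term: −600/32 = −18.75
Tm = 81.5 + (-18.393) + 28.188 − 18.75 = 72.545 → 72.5°C

72.5°C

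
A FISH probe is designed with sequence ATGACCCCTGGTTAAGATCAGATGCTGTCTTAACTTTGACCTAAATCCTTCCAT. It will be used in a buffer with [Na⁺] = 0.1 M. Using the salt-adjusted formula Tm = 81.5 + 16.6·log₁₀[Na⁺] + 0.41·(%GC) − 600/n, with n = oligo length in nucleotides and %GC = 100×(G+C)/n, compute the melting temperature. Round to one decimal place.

70.5°C

Length n = 54. Scanning the sequence gives A=14, C=14, G=8, T=18.
G+C = 22, so %GC = 22/54 × 100 = 40.741%
Salt term: 16.6 × (-1) = -16.6
GC term: 0.41 × 40.741 = 16.704; length term: −600/54 = −11.111
Tm = 81.5 + (-16.6) + 16.704 − 11.111 = 70.493 → 70.5°C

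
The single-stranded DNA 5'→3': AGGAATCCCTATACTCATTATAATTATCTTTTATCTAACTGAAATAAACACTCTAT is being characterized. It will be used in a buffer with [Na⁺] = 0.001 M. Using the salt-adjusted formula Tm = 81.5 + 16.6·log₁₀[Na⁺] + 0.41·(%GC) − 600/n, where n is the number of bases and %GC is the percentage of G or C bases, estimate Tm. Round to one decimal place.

Length n = 56. Scanning the sequence gives C=11, G=3, T=21, A=21.
G+C = 14, so %GC = 14/56 × 100 = 25%
Salt term: 16.6 × (-3) = -49.8
GC term: 0.41 × 25 = 10.25; length term: −600/56 = −10.714
Tm = 81.5 + (-49.8) + 10.25 − 10.714 = 31.236 → 31.2°C

31.2°C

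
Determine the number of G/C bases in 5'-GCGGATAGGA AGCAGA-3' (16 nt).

G=7, A=6, T=1, C=2
Total G or C: 7 + 2 = 9

9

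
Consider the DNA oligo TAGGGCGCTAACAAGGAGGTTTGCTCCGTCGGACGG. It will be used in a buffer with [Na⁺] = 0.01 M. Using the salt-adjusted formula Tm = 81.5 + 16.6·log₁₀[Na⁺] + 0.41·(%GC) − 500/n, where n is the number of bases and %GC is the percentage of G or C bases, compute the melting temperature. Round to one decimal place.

Length n = 36. Scanning the sequence gives A=7, G=14, C=8, T=7.
G+C = 22, so %GC = 22/36 × 100 = 61.111%
Salt term: 16.6 × (-2) = -33.2
GC term: 0.41 × 61.111 = 25.056; length term: −500/36 = −13.889
Tm = 81.5 + (-33.2) + 25.056 − 13.889 = 59.467 → 59.5°C

59.5°C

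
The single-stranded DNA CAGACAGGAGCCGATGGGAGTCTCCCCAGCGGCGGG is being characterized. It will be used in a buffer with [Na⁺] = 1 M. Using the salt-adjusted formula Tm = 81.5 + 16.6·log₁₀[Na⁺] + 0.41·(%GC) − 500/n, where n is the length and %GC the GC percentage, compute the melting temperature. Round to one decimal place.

Length n = 36. A=7, C=11, G=15, T=3
G+C = 26, so %GC = 26/36 × 100 = 72.222%
Salt term: 16.6 × (0) = 0
GC term: 0.41 × 72.222 = 29.611; length term: −500/36 = −13.889
Tm = 81.5 + (0) + 29.611 − 13.889 = 97.222 → 97.2°C

97.2°C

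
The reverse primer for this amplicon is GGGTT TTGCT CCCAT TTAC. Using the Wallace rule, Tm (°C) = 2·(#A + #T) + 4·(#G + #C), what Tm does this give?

56°C

A=2, T=8, G=4, C=5
A+T = 10, G+C = 9
Tm = 2(10) + 4(9) = 20 + 36 = 56°C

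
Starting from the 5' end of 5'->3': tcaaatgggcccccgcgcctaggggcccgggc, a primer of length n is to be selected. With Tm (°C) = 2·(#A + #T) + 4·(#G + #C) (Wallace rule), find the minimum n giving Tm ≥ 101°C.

n = 29

First 28 bases: TCAAATGGGCCCCCGCGCCTAGGGGCCC → Tm = 98°C (< 101°C)
First 29 bases: TCAAATGGGCCCCCGCGCCTAGGGGCCCG → Tm = 102°C (≥ 101°C)
Each additional base adds 2°C (A/T) or 4°C (G/C), so Tm is non-decreasing in n; n = 29 is the first length to reach 101°C.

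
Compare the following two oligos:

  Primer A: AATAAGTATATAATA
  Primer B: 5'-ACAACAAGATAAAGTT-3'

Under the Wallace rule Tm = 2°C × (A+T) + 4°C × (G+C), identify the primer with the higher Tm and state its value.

Primer A: A+T=14, G+C=1 → Tm = 2(14)+4(1) = 32°C
Primer B: A+T=12, G+C=4 → Tm = 2(12)+4(4) = 40°C
32°C vs 40°C → primer B is higher.

Primer B, 40°C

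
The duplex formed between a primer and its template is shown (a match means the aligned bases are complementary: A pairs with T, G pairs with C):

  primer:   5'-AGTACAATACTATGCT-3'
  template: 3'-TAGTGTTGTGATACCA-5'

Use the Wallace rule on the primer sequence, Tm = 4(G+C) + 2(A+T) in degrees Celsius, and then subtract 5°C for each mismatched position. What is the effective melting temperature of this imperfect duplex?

Primer base counts: A=6, T=5, G=2, C=3 → A+T=11, G+C=5
Perfect-match Tm = 2(11) + 4(5) = 22 + 20 = 42°C
Mismatches (positions where the bases are not complementary): 4 (at positions 2, 3, 8, 15)
Effective Tm = 42 − 4×5 = 42 − 20 = 22°C

22°C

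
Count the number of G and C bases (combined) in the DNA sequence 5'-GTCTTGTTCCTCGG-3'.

G=4, T=6, C=4, A=0
Total G or C: 4 + 4 = 8

8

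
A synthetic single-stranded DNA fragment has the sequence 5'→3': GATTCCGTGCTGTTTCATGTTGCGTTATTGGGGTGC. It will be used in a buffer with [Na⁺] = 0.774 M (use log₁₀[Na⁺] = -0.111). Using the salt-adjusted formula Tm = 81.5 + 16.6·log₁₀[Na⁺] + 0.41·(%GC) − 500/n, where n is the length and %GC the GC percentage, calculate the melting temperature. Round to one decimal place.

Length n = 36. Counting bases: C=6, A=3, G=12, T=15
G+C = 18, so %GC = 18/36 × 100 = 50%
Salt term: 16.6 × (-0.111) = -1.843
GC term: 0.41 × 50 = 20.5; length term: −500/36 = −13.889
Tm = 81.5 + (-1.843) + 20.5 − 13.889 = 86.268 → 86.3°C

86.3°C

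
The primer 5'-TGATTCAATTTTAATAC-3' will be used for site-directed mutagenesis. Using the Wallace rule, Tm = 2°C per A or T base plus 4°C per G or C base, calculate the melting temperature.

40°C

Base counts: T=8, C=2, A=6, G=1
A+T = 14, G+C = 3
Tm = 4·3 + 2·14 = 12 + 28 = 40°C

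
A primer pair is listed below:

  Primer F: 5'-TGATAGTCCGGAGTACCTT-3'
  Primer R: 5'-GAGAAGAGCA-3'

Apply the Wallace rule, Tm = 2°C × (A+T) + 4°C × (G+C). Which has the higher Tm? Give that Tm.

Primer F: A+T=10, G+C=9 → Tm = 2(10)+4(9) = 56°C
Primer R: A+T=5, G+C=5 → Tm = 2(5)+4(5) = 30°C
56°C vs 30°C → primer F is higher.

Primer F, 56°C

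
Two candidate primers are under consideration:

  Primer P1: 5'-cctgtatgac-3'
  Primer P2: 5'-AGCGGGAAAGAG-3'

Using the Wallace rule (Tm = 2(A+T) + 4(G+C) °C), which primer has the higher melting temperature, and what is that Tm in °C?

Primer P2, 38°C

Primer P1: A+T=5, G+C=5 → Tm = 2(5)+4(5) = 30°C
Primer P2: A+T=5, G+C=7 → Tm = 2(5)+4(7) = 38°C
30°C vs 38°C → primer P2 is higher.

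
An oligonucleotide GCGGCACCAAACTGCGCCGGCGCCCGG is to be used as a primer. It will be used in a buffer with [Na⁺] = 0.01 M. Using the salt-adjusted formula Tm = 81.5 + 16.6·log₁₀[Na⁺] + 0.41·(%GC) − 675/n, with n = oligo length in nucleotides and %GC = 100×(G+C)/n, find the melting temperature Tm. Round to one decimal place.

Length n = 27. Base counts: G=10, T=1, A=4, C=12
G+C = 22, so %GC = 22/27 × 100 = 81.481%
Salt term: 16.6 × (-2) = -33.2
GC term: 0.41 × 81.481 = 33.407; length term: −675/27 = −25
Tm = 81.5 + (-33.2) + 33.407 − 25 = 56.707 → 56.7°C

56.7°C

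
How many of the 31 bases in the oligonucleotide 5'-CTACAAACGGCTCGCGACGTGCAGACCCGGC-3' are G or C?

Counting bases: T=3, C=12, G=9, A=7
G+C = 9 + 12 = 21

21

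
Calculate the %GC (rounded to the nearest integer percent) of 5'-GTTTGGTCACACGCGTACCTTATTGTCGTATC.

Counting bases: C=8, T=12, G=7, A=5
G+C = 7 + 8 = 15 out of 32 bases
%GC = 15/32 × 100 = 46.88% ≈ 47%

47%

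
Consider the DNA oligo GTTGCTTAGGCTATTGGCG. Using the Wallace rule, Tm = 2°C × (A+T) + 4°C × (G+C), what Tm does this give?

58°C

Scanning the sequence gives G=7, C=3, A=2, T=7.
AT pairs contribute 9, GC pairs contribute 10.
Tm = 4·10 + 2·9 = 40 + 18 = 58°C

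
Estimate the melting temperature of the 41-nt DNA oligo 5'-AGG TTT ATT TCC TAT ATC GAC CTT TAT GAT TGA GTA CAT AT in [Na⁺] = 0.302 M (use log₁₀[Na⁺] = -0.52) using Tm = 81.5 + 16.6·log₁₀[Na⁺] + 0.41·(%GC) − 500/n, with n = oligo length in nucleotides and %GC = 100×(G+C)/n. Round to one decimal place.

72.7°C

Length n = 41. Counting bases: C=6, T=18, G=6, A=11
G+C = 12, so %GC = 12/41 × 100 = 29.268%
Salt term: 16.6 × (-0.52) = -8.632
GC term: 0.41 × 29.268 = 12; length term: −500/41 = −12.195
Tm = 81.5 + (-8.632) + 12 − 12.195 = 72.673 → 72.7°C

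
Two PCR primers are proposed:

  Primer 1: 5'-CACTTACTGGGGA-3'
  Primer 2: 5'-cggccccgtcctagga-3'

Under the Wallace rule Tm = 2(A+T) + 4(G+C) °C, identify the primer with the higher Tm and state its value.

Primer 1: A+T=6, G+C=7 → Tm = 2(6)+4(7) = 40°C
Primer 2: A+T=4, G+C=12 → Tm = 2(4)+4(12) = 56°C
40°C vs 56°C → primer 2 is higher.

Primer 2, 56°C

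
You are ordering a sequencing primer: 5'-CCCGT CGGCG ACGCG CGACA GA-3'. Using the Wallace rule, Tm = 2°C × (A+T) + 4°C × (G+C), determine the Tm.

78°C

Counting bases: G=8, C=9, T=1, A=4
A+T = 5, G+C = 17
Tm = 4·17 + 2·5 = 68 + 10 = 78°C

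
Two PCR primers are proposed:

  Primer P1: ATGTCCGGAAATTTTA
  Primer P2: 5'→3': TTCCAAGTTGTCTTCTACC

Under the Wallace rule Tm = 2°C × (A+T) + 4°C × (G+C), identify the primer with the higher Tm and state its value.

Primer P1: A+T=11, G+C=5 → Tm = 2(11)+4(5) = 42°C
Primer P2: A+T=11, G+C=8 → Tm = 2(11)+4(8) = 54°C
42°C vs 54°C → primer P2 is higher.

Primer P2, 54°C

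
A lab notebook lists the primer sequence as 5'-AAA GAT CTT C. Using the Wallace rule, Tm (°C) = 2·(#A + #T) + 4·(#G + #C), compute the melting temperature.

T=3, G=1, C=2, A=4
A+T = 7, G+C = 3
Tm = 2(7) + 4(3) = 14 + 12 = 26°C

26°C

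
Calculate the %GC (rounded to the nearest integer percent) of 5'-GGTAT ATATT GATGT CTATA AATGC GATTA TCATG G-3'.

31%

A=11, G=8, T=14, C=3
G+C = 8 + 3 = 11 out of 36 bases
%GC = 11/36 × 100 = 30.56% ≈ 31%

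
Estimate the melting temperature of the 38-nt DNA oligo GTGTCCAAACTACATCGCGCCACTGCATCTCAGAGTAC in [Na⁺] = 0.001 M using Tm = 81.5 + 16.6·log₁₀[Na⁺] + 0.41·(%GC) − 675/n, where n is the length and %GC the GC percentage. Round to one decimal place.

Length n = 38. C=13, G=7, A=10, T=8
G+C = 20, so %GC = 20/38 × 100 = 52.632%
Salt term: 16.6 × (-3) = -49.8
GC term: 0.41 × 52.632 = 21.579; length term: −675/38 = −17.763
Tm = 81.5 + (-49.8) + 21.579 − 17.763 = 35.516 → 35.5°C

35.5°C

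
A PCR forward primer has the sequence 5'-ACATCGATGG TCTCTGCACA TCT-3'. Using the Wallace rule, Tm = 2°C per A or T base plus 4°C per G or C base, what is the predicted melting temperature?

68°C

Base counts: A=5, T=7, C=7, G=4
AT pairs contribute 12, GC pairs contribute 11.
Tm = 2(12) + 4(11) = 24 + 44 = 68°C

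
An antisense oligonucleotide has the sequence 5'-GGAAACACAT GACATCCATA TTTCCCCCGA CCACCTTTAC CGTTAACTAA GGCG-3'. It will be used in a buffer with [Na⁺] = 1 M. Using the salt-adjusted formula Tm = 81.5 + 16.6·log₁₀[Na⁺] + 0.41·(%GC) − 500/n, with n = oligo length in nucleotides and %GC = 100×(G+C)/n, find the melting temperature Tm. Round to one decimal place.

92.0°C

Length n = 54. Counting bases: G=8, T=12, C=18, A=16
G+C = 26, so %GC = 26/54 × 100 = 48.148%
Salt term: 16.6 × (0) = 0
GC term: 0.41 × 48.148 = 19.741; length term: −500/54 = −9.259
Tm = 81.5 + (0) + 19.741 − 9.259 = 91.982 → 92.0°C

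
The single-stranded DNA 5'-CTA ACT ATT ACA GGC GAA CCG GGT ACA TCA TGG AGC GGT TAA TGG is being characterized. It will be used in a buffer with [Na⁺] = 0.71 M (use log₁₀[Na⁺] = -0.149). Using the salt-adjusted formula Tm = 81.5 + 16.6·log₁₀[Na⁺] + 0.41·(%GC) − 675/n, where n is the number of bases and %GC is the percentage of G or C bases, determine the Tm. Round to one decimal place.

Length n = 45. Scanning the sequence gives G=13, C=9, A=13, T=10.
G+C = 22, so %GC = 22/45 × 100 = 48.889%
Salt term: 16.6 × (-0.149) = -2.473
GC term: 0.41 × 48.889 = 20.044; length term: −675/45 = −15
Tm = 81.5 + (-2.473) + 20.044 − 15 = 84.071 → 84.1°C

84.1°C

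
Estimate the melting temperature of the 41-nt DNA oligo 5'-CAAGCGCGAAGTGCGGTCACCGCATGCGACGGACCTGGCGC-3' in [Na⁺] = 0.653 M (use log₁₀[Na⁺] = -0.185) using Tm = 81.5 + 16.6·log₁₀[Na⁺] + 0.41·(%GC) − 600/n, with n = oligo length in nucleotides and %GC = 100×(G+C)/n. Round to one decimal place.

92.8°C

Length n = 41. C=14, A=8, T=4, G=15
G+C = 29, so %GC = 29/41 × 100 = 70.732%
Salt term: 16.6 × (-0.185) = -3.071
GC term: 0.41 × 70.732 = 29; length term: −600/41 = −14.634
Tm = 81.5 + (-3.071) + 29 − 14.634 = 92.795 → 92.8°C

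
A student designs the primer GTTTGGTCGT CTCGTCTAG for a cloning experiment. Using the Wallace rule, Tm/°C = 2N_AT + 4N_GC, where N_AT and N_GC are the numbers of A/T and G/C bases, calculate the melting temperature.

58°C

Scanning the sequence gives T=8, C=4, G=6, A=1.
So N_AT = 9 and N_GC = 10.
Tm = 4·10 + 2·9 = 40 + 18 = 58°C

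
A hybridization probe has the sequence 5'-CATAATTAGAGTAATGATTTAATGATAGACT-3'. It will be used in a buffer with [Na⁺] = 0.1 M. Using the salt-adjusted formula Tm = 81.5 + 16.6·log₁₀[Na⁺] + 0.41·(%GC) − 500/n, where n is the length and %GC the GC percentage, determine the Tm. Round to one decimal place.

58.0°C

Length n = 31. Counting bases: C=2, T=11, G=5, A=13
G+C = 7, so %GC = 7/31 × 100 = 22.581%
Salt term: 16.6 × (-1) = -16.6
GC term: 0.41 × 22.581 = 9.258; length term: −500/31 = −16.129
Tm = 81.5 + (-16.6) + 9.258 − 16.129 = 58.029 → 58.0°C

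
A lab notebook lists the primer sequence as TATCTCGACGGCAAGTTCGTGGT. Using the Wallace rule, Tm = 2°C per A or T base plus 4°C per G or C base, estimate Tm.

T=7, A=4, G=7, C=5
So N_AT = 11 and N_GC = 12.
Tm = 2×11 + 4×12 = 70°C

70°C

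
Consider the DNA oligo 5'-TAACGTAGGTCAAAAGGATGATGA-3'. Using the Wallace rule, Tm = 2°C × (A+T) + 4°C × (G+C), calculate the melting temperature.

66°C

A=10, C=2, T=5, G=7
A+T = 15, G+C = 9
Tm = 4·9 + 2·15 = 36 + 30 = 66°C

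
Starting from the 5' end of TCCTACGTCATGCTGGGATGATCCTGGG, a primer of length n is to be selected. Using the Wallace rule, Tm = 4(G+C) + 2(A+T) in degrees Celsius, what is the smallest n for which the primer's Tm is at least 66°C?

First 21 bases: TCCTACGTCATGCTGGGATGA → Tm = 64°C (< 66°C)
First 22 bases: TCCTACGTCATGCTGGGATGAT → Tm = 66°C (≥ 66°C)
Each additional base adds 2°C (A/T) or 4°C (G/C), so Tm is non-decreasing in n; n = 22 is the first length to reach 66°C.

n = 22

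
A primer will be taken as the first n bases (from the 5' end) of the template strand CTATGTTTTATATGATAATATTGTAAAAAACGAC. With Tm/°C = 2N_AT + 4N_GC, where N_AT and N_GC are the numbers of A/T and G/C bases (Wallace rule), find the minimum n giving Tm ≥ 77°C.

First 32 bases: CTATGTTTTATATGATAATATTGTAAAAAACG → Tm = 76°C (< 77°C)
First 33 bases: CTATGTTTTATATGATAATATTGTAAAAAACGA → Tm = 78°C (≥ 77°C)
Since every base adds ≥2°C, Tm only increases with n, so the threshold is first crossed at n = 33.

n = 33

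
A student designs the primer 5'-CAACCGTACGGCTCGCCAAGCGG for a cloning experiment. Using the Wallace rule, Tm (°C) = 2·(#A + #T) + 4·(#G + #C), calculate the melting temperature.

78°C

Scanning the sequence gives A=5, T=2, G=7, C=9.
So N_AT = 7 and N_GC = 16.
Tm = 2(7) + 4(16) = 14 + 64 = 78°C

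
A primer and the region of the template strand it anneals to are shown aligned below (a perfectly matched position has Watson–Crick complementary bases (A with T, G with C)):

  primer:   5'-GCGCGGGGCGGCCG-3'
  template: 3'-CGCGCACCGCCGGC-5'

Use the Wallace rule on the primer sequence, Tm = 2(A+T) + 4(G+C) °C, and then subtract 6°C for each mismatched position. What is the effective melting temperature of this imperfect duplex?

Primer base counts: A=0, T=0, G=9, C=5 → A+T=0, G+C=14
Perfect-match Tm = 2(0) + 4(14) = 0 + 56 = 56°C
Mismatches (positions where the bases are not complementary): 1 (at position 6)
Effective Tm = 56 − 1×6 = 56 − 6 = 50°C

50°C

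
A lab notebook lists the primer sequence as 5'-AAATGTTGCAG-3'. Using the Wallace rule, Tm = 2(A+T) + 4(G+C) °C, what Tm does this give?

C=1, G=3, A=4, T=3
AT pairs contribute 7, GC pairs contribute 4.
Tm = 2(7) + 4(4) = 14 + 16 = 30°C

30°C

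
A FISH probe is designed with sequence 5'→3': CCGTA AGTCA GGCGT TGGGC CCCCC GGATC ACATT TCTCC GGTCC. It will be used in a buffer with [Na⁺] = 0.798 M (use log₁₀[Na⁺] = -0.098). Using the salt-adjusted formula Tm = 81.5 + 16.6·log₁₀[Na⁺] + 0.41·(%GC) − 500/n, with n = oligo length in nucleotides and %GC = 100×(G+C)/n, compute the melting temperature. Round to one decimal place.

Length n = 45. Counting bases: A=6, G=12, C=17, T=10
G+C = 29, so %GC = 29/45 × 100 = 64.444%
Salt term: 16.6 × (-0.098) = -1.627
GC term: 0.41 × 64.444 = 26.422; length term: −500/45 = −11.111
Tm = 81.5 + (-1.627) + 26.422 − 11.111 = 95.184 → 95.2°C

95.2°C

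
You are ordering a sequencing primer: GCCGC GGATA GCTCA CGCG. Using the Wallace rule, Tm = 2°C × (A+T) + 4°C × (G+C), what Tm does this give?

66°C

C=7, G=7, T=2, A=3
A+T = 5, G+C = 14
Tm = 2(5) + 4(14) = 10 + 56 = 66°C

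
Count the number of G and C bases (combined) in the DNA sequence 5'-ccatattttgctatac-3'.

Base counts: A=4, T=7, G=1, C=4
Total G or C: 1 + 4 = 5

5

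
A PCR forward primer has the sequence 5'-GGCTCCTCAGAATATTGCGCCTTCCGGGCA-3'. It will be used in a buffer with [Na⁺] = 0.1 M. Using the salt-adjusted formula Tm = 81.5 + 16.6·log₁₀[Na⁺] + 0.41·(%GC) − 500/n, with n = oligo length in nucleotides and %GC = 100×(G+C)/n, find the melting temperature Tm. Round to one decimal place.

72.8°C

Length n = 30. Counting bases: C=10, T=7, A=5, G=8
G+C = 18, so %GC = 18/30 × 100 = 60%
Salt term: 16.6 × (-1) = -16.6
GC term: 0.41 × 60 = 24.6; length term: −500/30 = −16.667
Tm = 81.5 + (-16.6) + 24.6 − 16.667 = 72.833 → 72.8°C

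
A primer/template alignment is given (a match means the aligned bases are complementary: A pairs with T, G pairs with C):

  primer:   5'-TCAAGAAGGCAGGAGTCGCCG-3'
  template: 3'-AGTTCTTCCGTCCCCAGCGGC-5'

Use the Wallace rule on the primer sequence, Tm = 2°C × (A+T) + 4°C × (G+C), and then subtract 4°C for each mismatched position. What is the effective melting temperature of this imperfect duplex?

Primer base counts: A=6, T=2, G=8, C=5 → A+T=8, G+C=13
Perfect-match Tm = 2(8) + 4(13) = 16 + 52 = 68°C
Mismatches (positions where the bases are not complementary): 1 (at position 14)
Effective Tm = 68 − 1×4 = 68 − 4 = 64°C

64°C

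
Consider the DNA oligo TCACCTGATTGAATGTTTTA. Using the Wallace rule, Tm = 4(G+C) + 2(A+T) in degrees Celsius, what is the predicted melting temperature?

C=3, T=9, G=3, A=5
A+T = 14, G+C = 6
Tm = 4·6 + 2·14 = 24 + 28 = 52°C

52°C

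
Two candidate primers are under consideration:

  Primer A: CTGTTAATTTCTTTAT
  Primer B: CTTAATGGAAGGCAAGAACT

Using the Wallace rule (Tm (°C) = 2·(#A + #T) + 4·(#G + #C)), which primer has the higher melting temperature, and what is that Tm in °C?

Primer B, 56°C

Primer A: A+T=13, G+C=3 → Tm = 2(13)+4(3) = 38°C
Primer B: A+T=12, G+C=8 → Tm = 2(12)+4(8) = 56°C
38°C vs 56°C → primer B is higher.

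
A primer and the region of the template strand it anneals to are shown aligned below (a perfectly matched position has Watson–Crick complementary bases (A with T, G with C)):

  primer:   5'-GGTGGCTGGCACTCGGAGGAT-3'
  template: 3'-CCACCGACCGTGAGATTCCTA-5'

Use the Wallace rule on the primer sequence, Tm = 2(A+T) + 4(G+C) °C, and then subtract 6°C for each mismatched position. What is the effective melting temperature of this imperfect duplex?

Primer base counts: A=3, T=4, G=10, C=4 → A+T=7, G+C=14
Perfect-match Tm = 2(7) + 4(14) = 14 + 56 = 70°C
Mismatches (positions where the bases are not complementary): 2 (at positions 15, 16)
Effective Tm = 70 − 2×6 = 70 − 12 = 58°C

58°C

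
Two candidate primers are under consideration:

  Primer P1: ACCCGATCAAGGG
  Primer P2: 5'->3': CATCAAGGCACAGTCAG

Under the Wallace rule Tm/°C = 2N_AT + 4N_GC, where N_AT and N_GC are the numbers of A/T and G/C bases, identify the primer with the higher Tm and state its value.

Primer P1: A+T=5, G+C=8 → Tm = 2(5)+4(8) = 42°C
Primer P2: A+T=8, G+C=9 → Tm = 2(8)+4(9) = 52°C
42°C vs 52°C → primer P2 is higher.

Primer P2, 52°C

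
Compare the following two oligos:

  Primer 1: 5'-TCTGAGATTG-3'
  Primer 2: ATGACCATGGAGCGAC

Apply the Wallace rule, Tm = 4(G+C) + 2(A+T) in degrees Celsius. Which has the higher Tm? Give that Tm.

Primer 2, 50°C

Primer 1: A+T=6, G+C=4 → Tm = 2(6)+4(4) = 28°C
Primer 2: A+T=7, G+C=9 → Tm = 2(7)+4(9) = 50°C
28°C vs 50°C → primer 2 is higher.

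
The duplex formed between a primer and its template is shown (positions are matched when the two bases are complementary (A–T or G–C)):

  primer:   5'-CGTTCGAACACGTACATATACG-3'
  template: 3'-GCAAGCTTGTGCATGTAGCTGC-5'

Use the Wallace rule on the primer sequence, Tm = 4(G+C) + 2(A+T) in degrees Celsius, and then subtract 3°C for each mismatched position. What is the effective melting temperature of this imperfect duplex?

Primer base counts: A=7, T=5, G=4, C=6 → A+T=12, G+C=10
Perfect-match Tm = 2(12) + 4(10) = 24 + 40 = 64°C
Mismatches (positions where the bases are not complementary): 2 (at positions 18, 19)
Effective Tm = 64 − 2×3 = 64 − 6 = 58°C

58°C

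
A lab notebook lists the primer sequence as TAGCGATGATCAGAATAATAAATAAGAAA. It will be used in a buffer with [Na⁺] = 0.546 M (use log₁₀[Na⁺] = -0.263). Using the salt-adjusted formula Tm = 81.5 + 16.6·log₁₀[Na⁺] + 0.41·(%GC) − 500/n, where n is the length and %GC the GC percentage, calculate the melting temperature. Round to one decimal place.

69.8°C

Length n = 29. Counting bases: C=2, A=16, T=6, G=5
G+C = 7, so %GC = 7/29 × 100 = 24.138%
Salt term: 16.6 × (-0.263) = -4.366
GC term: 0.41 × 24.138 = 9.897; length term: −500/29 = −17.241
Tm = 81.5 + (-4.366) + 9.897 − 17.241 = 69.79 → 69.8°C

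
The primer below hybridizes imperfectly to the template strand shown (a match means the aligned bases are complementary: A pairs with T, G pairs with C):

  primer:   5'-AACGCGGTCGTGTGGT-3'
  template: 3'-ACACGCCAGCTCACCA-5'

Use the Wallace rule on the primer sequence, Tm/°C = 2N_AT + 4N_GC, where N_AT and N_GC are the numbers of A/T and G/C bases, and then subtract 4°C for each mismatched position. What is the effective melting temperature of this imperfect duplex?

36°C

Primer base counts: A=2, T=4, G=7, C=3 → A+T=6, G+C=10
Perfect-match Tm = 2(6) + 4(10) = 12 + 40 = 52°C
Mismatches (positions where the bases are not complementary): 4 (at positions 1, 2, 3, 11)
Effective Tm = 52 − 4×4 = 52 − 16 = 36°C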